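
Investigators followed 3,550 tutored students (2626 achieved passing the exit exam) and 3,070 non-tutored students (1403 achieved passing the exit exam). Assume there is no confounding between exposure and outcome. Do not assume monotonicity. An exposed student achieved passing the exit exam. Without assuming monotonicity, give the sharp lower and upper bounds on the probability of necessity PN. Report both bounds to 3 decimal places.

p₁ = P(outcome | exposed) = 2626/3550 = 0.73972
p₀ = P(outcome | unexposed) = 1403/3070 = 0.457
Under exogeneity alone the bounds on PN are max{0,(p₁−p₀)/p₁} ≤ PN ≤ min{1,(1−p₀)/p₁}.
  lower = (p₁ − p₀)/p₁ = 0.28272 / 0.73972 ≈ 0.3822
  upper = min{1, (1 − p₀)/p₁} = 0.543 / 0.73972 ≈ 0.7341

0.382 ≤ PN ≤ 0.734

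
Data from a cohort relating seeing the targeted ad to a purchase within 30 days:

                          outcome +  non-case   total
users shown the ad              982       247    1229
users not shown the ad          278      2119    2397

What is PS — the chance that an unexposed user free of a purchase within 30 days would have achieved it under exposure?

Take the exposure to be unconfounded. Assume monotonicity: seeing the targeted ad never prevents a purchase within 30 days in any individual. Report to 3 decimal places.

p₁ = P(outcome | exposed) = 982/1229 = 0.79902
p₀ = P(outcome | unexposed) = 278/2397 = 0.11598
Under exogeneity and monotonicity, PS = (p₁ − p₀) / (1 − p₀).
PS = (0.79902 − 0.11598) / (1 − 0.11598) = 0.68305 / 0.88402 ≈ 0.7727

PS ≈ 0.773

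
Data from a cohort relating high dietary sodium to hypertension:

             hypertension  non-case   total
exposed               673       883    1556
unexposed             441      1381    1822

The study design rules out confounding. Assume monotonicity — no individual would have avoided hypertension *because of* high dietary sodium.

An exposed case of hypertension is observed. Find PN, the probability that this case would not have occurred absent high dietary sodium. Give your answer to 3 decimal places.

PN ≈ 0.440

p₁ = P(outcome | exposed) = 673/1556 = 0.43252
p₀ = P(outcome | unexposed) = 441/1822 = 0.24204
Under exogeneity and monotonicity, PN = (p₁ − p₀)/p₁.
PN = (0.43252 − 0.24204) / 0.43252 ≈ 0.4404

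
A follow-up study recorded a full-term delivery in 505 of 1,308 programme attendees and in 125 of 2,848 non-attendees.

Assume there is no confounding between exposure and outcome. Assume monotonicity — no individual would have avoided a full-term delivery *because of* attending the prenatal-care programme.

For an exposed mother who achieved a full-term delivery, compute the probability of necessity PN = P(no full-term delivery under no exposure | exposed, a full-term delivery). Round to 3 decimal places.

p₁ = P(outcome | exposed) = 505/1308 = 0.38609
p₀ = P(outcome | unexposed) = 125/2848 = 0.04389
Under exogeneity and monotonicity, PN = (p₁ − p₀) / p₁.
PN = (0.38609 − 0.04389) / 0.38609 = 0.3422 / 0.38609 ≈ 0.8863

PN ≈ 0.886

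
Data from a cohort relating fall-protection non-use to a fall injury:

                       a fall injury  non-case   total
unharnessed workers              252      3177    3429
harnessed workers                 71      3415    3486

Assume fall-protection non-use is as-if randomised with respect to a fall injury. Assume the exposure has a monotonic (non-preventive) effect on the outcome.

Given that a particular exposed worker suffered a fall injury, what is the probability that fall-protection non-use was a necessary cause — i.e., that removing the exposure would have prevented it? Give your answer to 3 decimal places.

PN ≈ 0.723

p₁ = P(outcome | exposed) = 252/3429 = 0.073491
p₀ = P(outcome | unexposed) = 71/3486 = 0.020367
Under exogeneity and monotonicity, PN = (p₁ − p₀) / p₁.
PN = (0.073491 − 0.020367) / 0.073491 = 0.053124 / 0.073491 ≈ 0.7229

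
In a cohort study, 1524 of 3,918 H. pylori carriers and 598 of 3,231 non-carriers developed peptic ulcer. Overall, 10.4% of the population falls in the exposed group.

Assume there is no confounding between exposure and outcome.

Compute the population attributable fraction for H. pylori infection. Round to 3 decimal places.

PAF ≈ 0.103

p₁ = P(outcome | exposed) = 1524/3918 = 0.38897
p₀ = P(outcome | unexposed) = 598/3231 = 0.18508
Overall risk P(Y=1) = π·p₁ + (1−π)·p₀ = 0.104×0.38897 + 0.896×0.18508 = 0.20629.
Under exogeneity, PAF = [P(Y=1) − p₀] / P(Y=1).
PAF = (0.20629 − 0.18508) / 0.20629 ≈ 0.1028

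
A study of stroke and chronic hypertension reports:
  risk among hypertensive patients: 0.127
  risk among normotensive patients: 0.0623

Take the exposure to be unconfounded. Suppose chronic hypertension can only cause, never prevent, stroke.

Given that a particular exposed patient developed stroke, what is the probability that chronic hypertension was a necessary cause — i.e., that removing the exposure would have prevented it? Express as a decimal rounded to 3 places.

PN ≈ 0.509

Let p₁ = 0.127, p₀ = 0.0623.
Under exogeneity and monotonicity, PN = (p₁ − p₀) / p₁.
PN = (0.127 − 0.0623) / 0.127 = 0.0647 / 0.127 ≈ 0.5094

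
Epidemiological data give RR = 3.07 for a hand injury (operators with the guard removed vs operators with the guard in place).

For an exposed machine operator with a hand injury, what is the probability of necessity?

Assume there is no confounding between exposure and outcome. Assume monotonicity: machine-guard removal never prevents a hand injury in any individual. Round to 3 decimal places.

PN ≈ 0.674

Under exogeneity and monotonicity, PN = (RR − 1) / RR = 1 − 1/RR.
PN = (3.07 − 1) / 3.07 = 2.07 / 3.07 ≈ 0.6743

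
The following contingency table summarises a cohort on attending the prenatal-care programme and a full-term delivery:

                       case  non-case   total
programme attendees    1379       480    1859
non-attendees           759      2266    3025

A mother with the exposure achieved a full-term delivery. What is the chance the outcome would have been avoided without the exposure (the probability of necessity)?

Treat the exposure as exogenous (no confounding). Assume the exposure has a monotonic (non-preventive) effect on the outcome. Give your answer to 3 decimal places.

p₁ = P(outcome | exposed) = 1379/1859 = 0.7418
p₀ = P(outcome | unexposed) = 759/3025 = 0.25091
Under exogeneity and monotonicity, PN = (p₁ − p₀) / p₁.
PN = (0.7418 − 0.25091) / 0.7418 = 0.49089 / 0.7418 ≈ 0.6618

PN ≈ 0.662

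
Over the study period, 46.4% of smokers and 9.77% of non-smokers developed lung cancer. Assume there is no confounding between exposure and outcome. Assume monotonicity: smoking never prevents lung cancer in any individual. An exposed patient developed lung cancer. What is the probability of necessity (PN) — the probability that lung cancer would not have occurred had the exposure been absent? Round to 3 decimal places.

p₁ = 0.464, p₀ = 0.0977.
Under exogeneity and monotonicity, PN = (p₁ − p₀) / p₁.
PN = (0.464 − 0.0977) / 0.464 = 0.3663 / 0.464 ≈ 0.7894

PN ≈ 0.789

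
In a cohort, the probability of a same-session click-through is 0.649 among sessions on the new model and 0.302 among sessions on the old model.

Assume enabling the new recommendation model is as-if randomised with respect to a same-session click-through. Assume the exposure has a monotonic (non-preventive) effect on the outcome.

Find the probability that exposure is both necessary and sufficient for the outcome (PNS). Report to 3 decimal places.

PNS ≈ 0.347

Let p₁ = 0.649, p₀ = 0.302.
Under exogeneity and monotonicity, PNS = p₁ − p₀.
PNS = 0.649 − 0.302 = 0.347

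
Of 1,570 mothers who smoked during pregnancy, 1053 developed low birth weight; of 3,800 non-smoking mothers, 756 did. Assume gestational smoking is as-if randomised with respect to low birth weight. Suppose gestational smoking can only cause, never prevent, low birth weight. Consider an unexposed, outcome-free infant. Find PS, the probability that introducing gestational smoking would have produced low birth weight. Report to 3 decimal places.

PS ≈ 0.589

p₁ = P(outcome | exposed) = 1053/1570 = 0.6707
p₀ = P(outcome | unexposed) = 756/3800 = 0.19895
Under exogeneity and monotonicity, PS = (p₁ − p₀) / (1 − p₀).
PS = (0.6707 − 0.19895) / (1 − 0.19895) = 0.47175 / 0.80105 ≈ 0.5889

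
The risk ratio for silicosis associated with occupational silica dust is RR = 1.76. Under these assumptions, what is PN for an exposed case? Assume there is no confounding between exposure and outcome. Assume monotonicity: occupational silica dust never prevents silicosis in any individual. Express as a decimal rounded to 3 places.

PN ≈ 0.432

Under exogeneity and monotonicity, PN = (RR − 1) / RR = 1 − 1/RR.
PN = (1.76 − 1) / 1.76 = 0.76 / 1.76 ≈ 0.4318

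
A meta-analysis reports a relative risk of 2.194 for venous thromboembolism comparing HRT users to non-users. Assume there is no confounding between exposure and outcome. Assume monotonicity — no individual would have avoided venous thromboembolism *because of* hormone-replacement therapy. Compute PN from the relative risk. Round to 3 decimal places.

Under exogeneity and monotonicity, PN = (RR − 1) / RR = 1 − 1/RR.
PN = (2.194 − 1) / 2.194 = 1.194 / 2.194 ≈ 0.5442

PN ≈ 0.544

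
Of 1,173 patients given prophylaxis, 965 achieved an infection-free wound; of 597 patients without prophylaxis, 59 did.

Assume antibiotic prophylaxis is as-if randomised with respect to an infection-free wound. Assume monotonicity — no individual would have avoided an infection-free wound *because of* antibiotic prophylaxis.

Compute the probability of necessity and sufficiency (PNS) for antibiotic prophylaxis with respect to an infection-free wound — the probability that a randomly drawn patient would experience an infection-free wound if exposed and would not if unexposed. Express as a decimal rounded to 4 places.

PNS ≈ 0.7238

p₁ = P(outcome | exposed) = 965/1173 = 0.82268
p₀ = P(outcome | unexposed) = 59/597 = 0.098827
Under exogeneity and monotonicity, PNS = p₁ − p₀.
PNS = 0.82268 − 0.098827 = 0.72385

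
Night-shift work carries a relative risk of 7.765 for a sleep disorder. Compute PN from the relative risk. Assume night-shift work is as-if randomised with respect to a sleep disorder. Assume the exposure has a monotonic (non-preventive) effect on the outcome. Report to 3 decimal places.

Under exogeneity and monotonicity, PN = (RR − 1) / RR = 1 − 1/RR.
PN = (7.765 − 1) / 7.765 = 6.765 / 7.765 ≈ 0.8712

PN ≈ 0.871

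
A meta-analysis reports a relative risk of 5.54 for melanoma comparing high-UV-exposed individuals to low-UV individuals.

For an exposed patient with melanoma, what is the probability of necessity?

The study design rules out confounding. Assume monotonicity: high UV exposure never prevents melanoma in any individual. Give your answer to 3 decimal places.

PN ≈ 0.819

Under exogeneity and monotonicity, PN = (RR − 1) / RR = 1 − 1/RR.
PN = (5.54 − 1) / 5.54 = 4.54 / 5.54 ≈ 0.8195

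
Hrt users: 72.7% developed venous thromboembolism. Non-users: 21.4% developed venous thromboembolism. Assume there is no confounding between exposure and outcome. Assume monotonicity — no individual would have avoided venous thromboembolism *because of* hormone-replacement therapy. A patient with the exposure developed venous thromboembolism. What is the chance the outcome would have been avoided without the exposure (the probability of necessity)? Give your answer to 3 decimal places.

p₁ = 0.727, p₀ = 0.214.
Under exogeneity and monotonicity, PN = (p₁ − p₀) / p₁.
PN = (0.727 − 0.214) / 0.727 = 0.513 / 0.727 ≈ 0.7056

PN ≈ 0.706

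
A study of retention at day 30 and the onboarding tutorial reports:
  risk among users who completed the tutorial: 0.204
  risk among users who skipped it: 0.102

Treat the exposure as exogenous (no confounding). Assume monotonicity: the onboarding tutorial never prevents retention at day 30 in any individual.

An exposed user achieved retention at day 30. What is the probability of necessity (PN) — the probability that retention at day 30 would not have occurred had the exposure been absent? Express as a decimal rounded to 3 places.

PN ≈ 0.500

Let p₁ = 0.204, p₀ = 0.102.
Under exogeneity and monotonicity, PN = (p₁ − p₀) / p₁.
PN = (0.204 − 0.102) / 0.204 = 0.102 / 0.204 ≈ 0.5000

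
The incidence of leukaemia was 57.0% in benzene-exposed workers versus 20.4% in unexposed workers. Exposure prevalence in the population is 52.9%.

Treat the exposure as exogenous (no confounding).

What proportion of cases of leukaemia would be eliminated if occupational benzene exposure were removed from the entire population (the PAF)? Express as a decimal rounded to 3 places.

p₁ = 0.57, p₀ = 0.204.
Overall risk P(Y=1) = π·p₁ + (1−π)·p₀ = 0.529×0.57 + 0.471×0.204 = 0.39761.
Under exogeneity, PAF = [P(Y=1) − p₀] / P(Y=1).
PAF = (0.39761 − 0.204) / 0.39761 ≈ 0.4869

PAF ≈ 0.487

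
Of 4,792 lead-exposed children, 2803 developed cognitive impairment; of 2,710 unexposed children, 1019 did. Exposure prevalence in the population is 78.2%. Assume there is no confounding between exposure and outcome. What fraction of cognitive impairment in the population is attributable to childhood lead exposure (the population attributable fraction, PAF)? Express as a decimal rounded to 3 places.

PAF ≈ 0.303

p₁ = P(outcome | exposed) = 2803/4792 = 0.58493
p₀ = P(outcome | unexposed) = 1019/2710 = 0.37601
Overall risk P(Y=1) = π·p₁ + (1−π)·p₀ = 0.782×0.58493 + 0.218×0.37601 = 0.53939.
Under exogeneity, PAF = [P(Y=1) − p₀] / P(Y=1).
PAF = (0.53939 − 0.37601) / 0.53939 ≈ 0.3029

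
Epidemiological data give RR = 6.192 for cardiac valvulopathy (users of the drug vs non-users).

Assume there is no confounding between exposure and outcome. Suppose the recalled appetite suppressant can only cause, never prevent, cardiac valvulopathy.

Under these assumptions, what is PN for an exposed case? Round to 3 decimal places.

Under exogeneity and monotonicity, PN = (RR − 1) / RR = 1 − 1/RR.
PN = (6.192 − 1) / 6.192 = 5.192 / 6.192 ≈ 0.8385

PN ≈ 0.839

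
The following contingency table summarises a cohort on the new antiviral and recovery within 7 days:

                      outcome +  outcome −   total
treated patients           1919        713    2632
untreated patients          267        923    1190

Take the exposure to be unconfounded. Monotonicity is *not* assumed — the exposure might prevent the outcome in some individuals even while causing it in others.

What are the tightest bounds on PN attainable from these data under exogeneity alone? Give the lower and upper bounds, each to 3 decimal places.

0.692 ≤ PN ≤ 1.000

p₁ = P(outcome | exposed) = 1919/2632 = 0.7291
p₀ = P(outcome | unexposed) = 267/1190 = 0.22437
Under exogeneity alone the bounds on PN are max{0,(p₁−p₀)/p₁} ≤ PN ≤ min{1,(1−p₀)/p₁}.
  lower = (p₁ − p₀)/p₁ = 0.50473 / 0.7291 ≈ 0.6923
  upper = min{1, (1 − p₀)/p₁} = 0.77563 / 0.7291 ≈ 1.0638 → capped at 1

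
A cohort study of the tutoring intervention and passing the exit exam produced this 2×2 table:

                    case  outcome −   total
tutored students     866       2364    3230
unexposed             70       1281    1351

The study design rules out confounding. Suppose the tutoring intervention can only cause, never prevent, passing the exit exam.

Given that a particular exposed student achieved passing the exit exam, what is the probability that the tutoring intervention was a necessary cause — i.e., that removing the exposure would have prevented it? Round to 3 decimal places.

p₁ = P(outcome | exposed) = 866/3230 = 0.26811
p₀ = P(outcome | unexposed) = 70/1351 = 0.051813
Under exogeneity and monotonicity, PN = (p₁ − p₀)/p₁.
PN = (0.26811 − 0.051813) / 0.26811 ≈ 0.8067

PN ≈ 0.807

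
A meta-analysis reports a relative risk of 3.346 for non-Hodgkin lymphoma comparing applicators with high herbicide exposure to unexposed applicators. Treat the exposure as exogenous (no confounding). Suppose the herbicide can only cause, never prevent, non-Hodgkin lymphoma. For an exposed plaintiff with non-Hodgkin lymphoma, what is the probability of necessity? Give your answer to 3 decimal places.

Under exogeneity and monotonicity, PN = (RR − 1) / RR = 1 − 1/RR.
PN = (3.346 − 1) / 3.346 = 2.346 / 3.346 ≈ 0.7011

PN ≈ 0.701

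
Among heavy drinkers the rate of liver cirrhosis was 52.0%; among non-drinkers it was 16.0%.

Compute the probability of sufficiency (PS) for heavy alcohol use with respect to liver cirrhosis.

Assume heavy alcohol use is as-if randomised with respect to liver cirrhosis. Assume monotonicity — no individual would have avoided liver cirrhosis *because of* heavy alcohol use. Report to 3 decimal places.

PS ≈ 0.429

p₁ = 0.52, p₀ = 0.16.
Under exogeneity and monotonicity, PS = (p₁ − p₀) / (1 − p₀).
PS = (0.52 − 0.16) / (1 − 0.16) = 0.36 / 0.84 ≈ 0.4286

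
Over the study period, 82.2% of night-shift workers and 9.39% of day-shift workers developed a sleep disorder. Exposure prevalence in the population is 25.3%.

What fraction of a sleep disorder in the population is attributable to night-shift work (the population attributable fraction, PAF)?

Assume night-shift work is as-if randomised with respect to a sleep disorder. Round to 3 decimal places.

p₁ = 0.822, p₀ = 0.0939.
Overall risk P(Y=1) = π·p₁ + (1−π)·p₀ = 0.253×0.822 + 0.747×0.0939 = 0.27811.
Under exogeneity, PAF = [P(Y=1) − p₀] / P(Y=1).
PAF = (0.27811 − 0.0939) / 0.27811 ≈ 0.6624

PAF ≈ 0.662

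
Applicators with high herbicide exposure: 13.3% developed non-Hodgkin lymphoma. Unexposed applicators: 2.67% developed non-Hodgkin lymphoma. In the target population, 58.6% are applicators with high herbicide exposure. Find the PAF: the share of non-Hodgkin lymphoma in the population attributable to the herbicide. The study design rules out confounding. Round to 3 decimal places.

PAF ≈ 0.700

p₁ = 0.133, p₀ = 0.0267.
Overall risk P(Y=1) = π·p₁ + (1−π)·p₀ = 0.586×0.133 + 0.414×0.0267 = 0.088992.
Under exogeneity, PAF = [P(Y=1) − p₀] / P(Y=1).
PAF = (0.088992 − 0.0267) / 0.088992 ≈ 0.7000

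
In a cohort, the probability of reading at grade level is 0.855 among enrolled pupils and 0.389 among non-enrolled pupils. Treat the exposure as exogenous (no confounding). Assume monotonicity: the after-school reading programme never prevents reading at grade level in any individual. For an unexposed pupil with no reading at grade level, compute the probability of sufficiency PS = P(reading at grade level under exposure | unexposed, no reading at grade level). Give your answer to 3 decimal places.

Let p₁ = 0.855, p₀ = 0.389.
Under exogeneity and monotonicity, PS = (p₁ − p₀) / (1 − p₀).
PS = (0.855 − 0.389) / (1 − 0.389) = 0.466 / 0.611 ≈ 0.7627

PS ≈ 0.763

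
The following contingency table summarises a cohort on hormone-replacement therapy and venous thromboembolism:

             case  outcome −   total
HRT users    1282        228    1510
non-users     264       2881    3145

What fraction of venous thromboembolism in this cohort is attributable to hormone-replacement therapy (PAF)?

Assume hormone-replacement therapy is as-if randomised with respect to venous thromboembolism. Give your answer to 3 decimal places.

p₁ = P(outcome | exposed) = 1282/1510 = 0.84901
p₀ = P(outcome | unexposed) = 264/3145 = 0.083943
Exposure prevalence π = 1510/4655 = 0.32438; overall risk P(Y=1) = 0.33212.
Under exogeneity, PAF = [P(Y=1) − p₀]/P(Y=1).
PAF = (0.33212 − 0.083943) / 0.33212 ≈ 0.7472

PAF ≈ 0.747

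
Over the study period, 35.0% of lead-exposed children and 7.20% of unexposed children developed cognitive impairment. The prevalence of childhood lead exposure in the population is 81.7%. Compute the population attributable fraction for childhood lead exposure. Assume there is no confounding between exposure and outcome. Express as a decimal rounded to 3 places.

PAF ≈ 0.759

p₁ = 0.35, p₀ = 0.072.
Overall risk P(Y=1) = π·p₁ + (1−π)·p₀ = 0.817×0.35 + 0.183×0.072 = 0.29913.
Under exogeneity, PAF = [P(Y=1) − p₀] / P(Y=1).
PAF = (0.29913 − 0.072) / 0.29913 ≈ 0.7593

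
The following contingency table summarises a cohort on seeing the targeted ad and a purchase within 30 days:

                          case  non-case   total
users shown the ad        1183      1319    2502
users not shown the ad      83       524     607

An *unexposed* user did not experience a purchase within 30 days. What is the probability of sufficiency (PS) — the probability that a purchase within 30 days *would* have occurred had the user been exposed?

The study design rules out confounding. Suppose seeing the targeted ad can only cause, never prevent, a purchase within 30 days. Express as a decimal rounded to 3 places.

p₁ = P(outcome | exposed) = 1183/2502 = 0.47282
p₀ = P(outcome | unexposed) = 83/607 = 0.13674
Under exogeneity and monotonicity, PS = (p₁ − p₀)/(1 − p₀).
PS = (0.47282 − 0.13674) / 0.86326 ≈ 0.3893

PS ≈ 0.389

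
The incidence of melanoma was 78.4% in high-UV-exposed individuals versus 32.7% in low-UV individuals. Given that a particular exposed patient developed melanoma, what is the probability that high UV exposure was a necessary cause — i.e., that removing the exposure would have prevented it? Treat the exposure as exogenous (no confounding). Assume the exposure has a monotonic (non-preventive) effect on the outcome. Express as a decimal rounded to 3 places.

p₁ = 0.784, p₀ = 0.327.
Under exogeneity and monotonicity, PN = (p₁ − p₀) / p₁.
PN = (0.784 − 0.327) / 0.784 = 0.457 / 0.784 ≈ 0.5829

PN ≈ 0.583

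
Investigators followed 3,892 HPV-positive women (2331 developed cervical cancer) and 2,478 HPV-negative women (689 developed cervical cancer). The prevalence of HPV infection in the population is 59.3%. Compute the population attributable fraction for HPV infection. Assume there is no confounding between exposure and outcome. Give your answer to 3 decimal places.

p₁ = P(outcome | exposed) = 2331/3892 = 0.59892
p₀ = P(outcome | unexposed) = 689/2478 = 0.27805
Overall risk P(Y=1) = π·p₁ + (1−π)·p₀ = 0.593×0.59892 + 0.407×0.27805 = 0.46833.
Under exogeneity, PAF = [P(Y=1) − p₀] / P(Y=1).
PAF = (0.46833 − 0.27805) / 0.46833 ≈ 0.4063

PAF ≈ 0.406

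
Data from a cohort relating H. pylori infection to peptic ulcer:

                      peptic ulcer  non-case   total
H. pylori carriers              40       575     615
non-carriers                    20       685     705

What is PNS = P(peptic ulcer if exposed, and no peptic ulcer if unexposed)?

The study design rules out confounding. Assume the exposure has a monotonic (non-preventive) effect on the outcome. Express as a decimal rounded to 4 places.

p₁ = P(outcome | exposed) = 40/615 = 0.065041
p₀ = P(outcome | unexposed) = 20/705 = 0.028369
Under exogeneity and monotonicity, PNS = p₁ − p₀.
PNS = 0.065041 − 0.028369 = 0.036672

PNS ≈ 0.0367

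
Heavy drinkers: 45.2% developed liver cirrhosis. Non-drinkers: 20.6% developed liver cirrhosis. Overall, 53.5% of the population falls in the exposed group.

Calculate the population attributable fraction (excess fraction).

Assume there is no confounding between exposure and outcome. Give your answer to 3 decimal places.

p₁ = 0.452, p₀ = 0.206.
Overall risk P(Y=1) = π·p₁ + (1−π)·p₀ = 0.535×0.452 + 0.465×0.206 = 0.33761.
Under exogeneity, PAF = [P(Y=1) − p₀] / P(Y=1).
PAF = (0.33761 − 0.206) / 0.33761 ≈ 0.3898

PAF ≈ 0.390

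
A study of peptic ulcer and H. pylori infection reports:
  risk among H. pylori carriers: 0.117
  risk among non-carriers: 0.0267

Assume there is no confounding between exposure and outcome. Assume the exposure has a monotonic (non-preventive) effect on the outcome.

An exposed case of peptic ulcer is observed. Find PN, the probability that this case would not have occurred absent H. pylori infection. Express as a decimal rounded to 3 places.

PN ≈ 0.772

Let p₁ = 0.117, p₀ = 0.0267.
Under exogeneity and monotonicity, PN = (p₁ − p₀) / p₁.
PN = (0.117 − 0.0267) / 0.117 = 0.0903 / 0.117 ≈ 0.7718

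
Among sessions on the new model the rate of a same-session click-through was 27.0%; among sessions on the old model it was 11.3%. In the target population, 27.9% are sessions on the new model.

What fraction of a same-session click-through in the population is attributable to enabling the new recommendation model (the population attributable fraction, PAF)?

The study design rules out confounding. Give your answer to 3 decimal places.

PAF ≈ 0.279

p₁ = 0.27, p₀ = 0.113.
Overall risk P(Y=1) = π·p₁ + (1−π)·p₀ = 0.279×0.27 + 0.721×0.113 = 0.1568.
Under exogeneity, PAF = [P(Y=1) − p₀] / P(Y=1).
PAF = (0.1568 − 0.113) / 0.1568 ≈ 0.2794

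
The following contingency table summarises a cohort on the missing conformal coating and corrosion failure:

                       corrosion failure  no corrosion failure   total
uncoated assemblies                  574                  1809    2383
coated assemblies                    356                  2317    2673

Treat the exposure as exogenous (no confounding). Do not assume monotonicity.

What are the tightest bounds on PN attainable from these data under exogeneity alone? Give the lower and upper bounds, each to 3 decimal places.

0.447 ≤ PN ≤ 1.000

p₁ = P(outcome | exposed) = 574/2383 = 0.24087
p₀ = P(outcome | unexposed) = 356/2673 = 0.13318
Under exogeneity alone the bounds on PN are max{0,(p₁−p₀)/p₁} ≤ PN ≤ min{1,(1−p₀)/p₁}.
  lower = (p₁ − p₀)/p₁ = 0.10769 / 0.24087 ≈ 0.4471
  upper = min{1, (1 − p₀)/p₁} = 0.86682 / 0.24087 ≈ 3.5986 → capped at 1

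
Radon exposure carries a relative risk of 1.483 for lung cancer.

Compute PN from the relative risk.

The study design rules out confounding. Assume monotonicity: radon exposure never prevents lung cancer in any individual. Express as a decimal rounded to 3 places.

Under exogeneity and monotonicity, PN = (RR − 1) / RR = 1 − 1/RR.
PN = (1.483 − 1) / 1.483 = 0.483 / 1.483 ≈ 0.3257

PN ≈ 0.326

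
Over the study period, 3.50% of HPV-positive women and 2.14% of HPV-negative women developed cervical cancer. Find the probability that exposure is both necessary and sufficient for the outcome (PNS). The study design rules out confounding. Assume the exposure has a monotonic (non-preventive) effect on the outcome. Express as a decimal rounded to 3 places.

PNS ≈ 0.014

p₁ = 0.035, p₀ = 0.0214.
Under exogeneity and monotonicity, PNS = p₁ − p₀.
PNS = 0.035 − 0.0214 = 0.0136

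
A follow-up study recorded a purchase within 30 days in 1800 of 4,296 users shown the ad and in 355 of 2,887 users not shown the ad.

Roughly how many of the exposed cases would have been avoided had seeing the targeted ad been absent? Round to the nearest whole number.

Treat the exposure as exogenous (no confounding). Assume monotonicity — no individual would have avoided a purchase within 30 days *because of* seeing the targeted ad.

p₁ = P(outcome | exposed) = 1800/4296 = 0.41899
p₀ = P(outcome | unexposed) = 355/2887 = 0.12297
PN = (p₁ − p₀)/p₁ = (0.41899 − 0.12297) / 0.41899 ≈ 0.70652.
Attributable cases ≈ PN × (exposed cases) = 0.70652 × 1800 ≈ 1271.74.

about 1272 cases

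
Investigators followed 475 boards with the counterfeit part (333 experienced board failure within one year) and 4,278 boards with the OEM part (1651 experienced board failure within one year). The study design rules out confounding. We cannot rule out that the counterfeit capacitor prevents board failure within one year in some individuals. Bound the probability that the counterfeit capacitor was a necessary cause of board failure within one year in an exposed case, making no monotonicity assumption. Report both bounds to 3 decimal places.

0.450 ≤ PN ≤ 0.876

p₁ = P(outcome | exposed) = 333/475 = 0.70105
p₀ = P(outcome | unexposed) = 1651/4278 = 0.38593
Under exogeneity alone the bounds on PN are max{0,(p₁−p₀)/p₁} ≤ PN ≤ min{1,(1−p₀)/p₁}.
  lower = (p₁ − p₀)/p₁ = 0.31512 / 0.70105 ≈ 0.4495
  upper = min{1, (1 − p₀)/p₁} = 0.61407 / 0.70105 ≈ 0.8759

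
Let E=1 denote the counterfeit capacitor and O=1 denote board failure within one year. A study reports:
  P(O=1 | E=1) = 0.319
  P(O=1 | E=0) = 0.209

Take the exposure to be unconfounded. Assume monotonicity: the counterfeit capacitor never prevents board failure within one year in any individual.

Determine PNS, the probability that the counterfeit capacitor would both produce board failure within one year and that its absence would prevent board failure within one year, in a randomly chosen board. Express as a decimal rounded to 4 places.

PNS ≈ 0.1100

Let p₁ = 0.319, p₀ = 0.209.
Under exogeneity and monotonicity, PNS = p₁ − p₀.
PNS = 0.319 − 0.209 = 0.11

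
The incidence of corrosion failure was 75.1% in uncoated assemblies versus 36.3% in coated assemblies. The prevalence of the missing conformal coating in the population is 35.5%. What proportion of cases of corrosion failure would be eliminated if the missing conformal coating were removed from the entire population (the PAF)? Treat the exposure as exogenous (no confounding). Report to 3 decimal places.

p₁ = 0.751, p₀ = 0.363.
Overall risk P(Y=1) = π·p₁ + (1−π)·p₀ = 0.355×0.751 + 0.645×0.363 = 0.50074.
Under exogeneity, PAF = [P(Y=1) − p₀] / P(Y=1).
PAF = (0.50074 − 0.363) / 0.50074 ≈ 0.2751

PAF ≈ 0.275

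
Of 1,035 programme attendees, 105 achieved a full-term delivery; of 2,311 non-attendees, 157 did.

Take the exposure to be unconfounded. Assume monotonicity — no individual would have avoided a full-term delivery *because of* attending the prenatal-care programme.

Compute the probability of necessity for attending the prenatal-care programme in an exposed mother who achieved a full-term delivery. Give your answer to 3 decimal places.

p₁ = P(outcome | exposed) = 105/1035 = 0.10145
p₀ = P(outcome | unexposed) = 157/2311 = 0.067936
Under exogeneity and monotonicity, PN = (p₁ − p₀) / p₁.
PN = (0.10145 − 0.067936) / 0.10145 = 0.033513 / 0.10145 ≈ 0.3303

PN ≈ 0.330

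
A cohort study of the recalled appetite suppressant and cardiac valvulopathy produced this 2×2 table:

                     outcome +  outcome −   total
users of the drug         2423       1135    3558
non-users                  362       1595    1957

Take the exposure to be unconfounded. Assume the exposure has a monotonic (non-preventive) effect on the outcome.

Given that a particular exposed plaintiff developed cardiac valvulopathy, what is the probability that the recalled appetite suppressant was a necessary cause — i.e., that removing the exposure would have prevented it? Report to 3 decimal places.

p₁ = P(outcome | exposed) = 2423/3558 = 0.681
p₀ = P(outcome | unexposed) = 362/1957 = 0.18498
Under exogeneity and monotonicity, PN = (p₁ − p₀) / p₁.
PN = (0.681 − 0.18498) / 0.681 = 0.49602 / 0.681 ≈ 0.7284

PN ≈ 0.728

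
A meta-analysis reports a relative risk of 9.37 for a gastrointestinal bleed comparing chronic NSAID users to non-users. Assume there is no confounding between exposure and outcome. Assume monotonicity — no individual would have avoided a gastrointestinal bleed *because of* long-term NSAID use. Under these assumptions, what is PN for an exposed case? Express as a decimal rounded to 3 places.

Under exogeneity and monotonicity, PN = (RR − 1) / RR = 1 − 1/RR.
PN = (9.37 − 1) / 9.37 = 8.37 / 9.37 ≈ 0.8933

PN ≈ 0.893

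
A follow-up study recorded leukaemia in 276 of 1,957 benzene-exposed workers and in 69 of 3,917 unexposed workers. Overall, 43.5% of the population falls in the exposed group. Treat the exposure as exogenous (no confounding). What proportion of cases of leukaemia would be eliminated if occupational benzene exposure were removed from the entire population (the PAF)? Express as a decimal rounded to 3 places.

PAF ≈ 0.753

p₁ = P(outcome | exposed) = 276/1957 = 0.14103
p₀ = P(outcome | unexposed) = 69/3917 = 0.017616
Overall risk P(Y=1) = π·p₁ + (1−π)·p₀ = 0.435×0.14103 + 0.565×0.017616 = 0.071302.
Under exogeneity, PAF = [P(Y=1) − p₀] / P(Y=1).
PAF = (0.071302 − 0.017616) / 0.071302 ≈ 0.7529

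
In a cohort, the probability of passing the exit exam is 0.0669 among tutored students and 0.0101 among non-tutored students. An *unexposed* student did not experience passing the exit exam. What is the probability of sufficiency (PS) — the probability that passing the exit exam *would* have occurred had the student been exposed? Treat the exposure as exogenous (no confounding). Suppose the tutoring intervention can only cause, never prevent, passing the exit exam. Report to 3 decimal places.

Let p₁ = 0.0669, p₀ = 0.0101.
Under exogeneity and monotonicity, PS = (p₁ − p₀) / (1 − p₀).
PS = (0.0669 − 0.0101) / (1 − 0.0101) = 0.0568 / 0.9899 ≈ 0.0574

PS ≈ 0.057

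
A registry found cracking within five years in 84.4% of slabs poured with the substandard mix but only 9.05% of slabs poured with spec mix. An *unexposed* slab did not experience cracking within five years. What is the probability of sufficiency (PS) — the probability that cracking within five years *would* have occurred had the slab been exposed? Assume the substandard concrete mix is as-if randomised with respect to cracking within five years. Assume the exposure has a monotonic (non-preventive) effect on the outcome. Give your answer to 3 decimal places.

PS ≈ 0.828

p₁ = 0.844, p₀ = 0.0905.
Under exogeneity and monotonicity, PS = (p₁ − p₀) / (1 − p₀).
PS = (0.844 − 0.0905) / (1 − 0.0905) = 0.7535 / 0.9095 ≈ 0.8285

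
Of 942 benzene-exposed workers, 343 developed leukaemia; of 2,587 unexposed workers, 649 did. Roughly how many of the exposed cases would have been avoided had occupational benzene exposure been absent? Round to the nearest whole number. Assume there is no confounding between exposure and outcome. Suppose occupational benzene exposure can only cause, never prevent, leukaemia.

p₁ = P(outcome | exposed) = 343/942 = 0.36412
p₀ = P(outcome | unexposed) = 649/2587 = 0.25087
PN = (p₁ − p₀)/p₁ = (0.36412 − 0.25087) / 0.36412 ≈ 0.31102.
Attributable cases ≈ PN × (exposed cases) = 0.31102 × 343 ≈ 106.68.

about 107 cases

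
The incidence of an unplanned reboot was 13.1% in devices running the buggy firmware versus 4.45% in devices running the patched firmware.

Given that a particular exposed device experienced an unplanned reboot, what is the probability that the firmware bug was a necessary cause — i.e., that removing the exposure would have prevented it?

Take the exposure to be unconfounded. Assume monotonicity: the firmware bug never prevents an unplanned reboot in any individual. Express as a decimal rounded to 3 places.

p₁ = 0.131, p₀ = 0.0445.
Under exogeneity and monotonicity, PN = (p₁ − p₀) / p₁.
PN = (0.131 − 0.0445) / 0.131 = 0.0865 / 0.131 ≈ 0.6603

PN ≈ 0.660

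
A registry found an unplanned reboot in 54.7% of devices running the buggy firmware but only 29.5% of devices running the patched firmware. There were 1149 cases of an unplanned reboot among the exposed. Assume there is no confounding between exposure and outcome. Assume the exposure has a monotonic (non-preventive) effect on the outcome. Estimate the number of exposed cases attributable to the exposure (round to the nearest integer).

p₁ = 0.547, p₀ = 0.295.
PN = (p₁ − p₀)/p₁ = (0.547 − 0.295) / 0.547 ≈ 0.46069.
Attributable cases ≈ PN × (exposed cases) = 0.46069 × 1149 ≈ 529.34.

about 529 cases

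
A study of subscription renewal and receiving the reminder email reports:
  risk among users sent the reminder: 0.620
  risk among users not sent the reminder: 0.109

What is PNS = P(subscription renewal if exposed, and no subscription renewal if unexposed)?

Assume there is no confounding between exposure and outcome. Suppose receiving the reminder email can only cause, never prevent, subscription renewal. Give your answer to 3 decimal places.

PNS ≈ 0.511

Let p₁ = 0.62, p₀ = 0.109.
Under exogeneity and monotonicity, PNS = p₁ − p₀.
PNS = 0.62 − 0.109 = 0.511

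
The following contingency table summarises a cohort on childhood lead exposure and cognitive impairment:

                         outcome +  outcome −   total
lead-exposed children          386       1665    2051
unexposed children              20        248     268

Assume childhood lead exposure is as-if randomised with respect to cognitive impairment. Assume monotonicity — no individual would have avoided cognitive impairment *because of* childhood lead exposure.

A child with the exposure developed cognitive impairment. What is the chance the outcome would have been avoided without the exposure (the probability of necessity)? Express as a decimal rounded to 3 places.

p₁ = P(outcome | exposed) = 386/2051 = 0.1882
p₀ = P(outcome | unexposed) = 20/268 = 0.074627
Under exogeneity and monotonicity, PN = (p₁ − p₀) / p₁.
PN = (0.1882 − 0.074627) / 0.1882 = 0.11357 / 0.1882 ≈ 0.6035

PN ≈ 0.603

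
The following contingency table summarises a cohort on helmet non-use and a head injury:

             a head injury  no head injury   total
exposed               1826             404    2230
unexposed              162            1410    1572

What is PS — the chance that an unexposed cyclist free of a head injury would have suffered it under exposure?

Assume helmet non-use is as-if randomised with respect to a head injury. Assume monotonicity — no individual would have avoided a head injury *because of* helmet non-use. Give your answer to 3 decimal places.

p₁ = P(outcome | exposed) = 1826/2230 = 0.81883
p₀ = P(outcome | unexposed) = 162/1572 = 0.10305
Under exogeneity and monotonicity, PS = (p₁ − p₀) / (1 − p₀).
PS = (0.81883 − 0.10305) / (1 − 0.10305) = 0.71578 / 0.89695 ≈ 0.7980

PS ≈ 0.798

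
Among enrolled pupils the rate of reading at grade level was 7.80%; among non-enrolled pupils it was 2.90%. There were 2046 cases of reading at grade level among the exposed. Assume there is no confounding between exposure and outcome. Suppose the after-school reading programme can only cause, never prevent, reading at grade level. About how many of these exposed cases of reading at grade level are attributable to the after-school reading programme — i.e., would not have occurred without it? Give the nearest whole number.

about 1285 cases

p₁ = 0.078, p₀ = 0.029.
PN = (p₁ − p₀)/p₁ = (0.078 − 0.029) / 0.078 ≈ 0.62821.
Attributable cases ≈ PN × (exposed cases) = 0.62821 × 2046 ≈ 1285.31.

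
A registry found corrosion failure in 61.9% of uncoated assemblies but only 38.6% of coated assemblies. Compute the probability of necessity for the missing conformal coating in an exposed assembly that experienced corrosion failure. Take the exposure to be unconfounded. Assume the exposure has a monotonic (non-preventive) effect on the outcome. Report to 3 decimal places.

p₁ = 0.619, p₀ = 0.386.
Under exogeneity and monotonicity, PN = (p₁ − p₀) / p₁.
PN = (0.619 − 0.386) / 0.619 = 0.233 / 0.619 ≈ 0.3764

PN ≈ 0.376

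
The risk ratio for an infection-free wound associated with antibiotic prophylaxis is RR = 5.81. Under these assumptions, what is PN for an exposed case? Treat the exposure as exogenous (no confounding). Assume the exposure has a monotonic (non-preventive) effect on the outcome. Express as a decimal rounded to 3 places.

Under exogeneity and monotonicity, PN = (RR − 1) / RR = 1 − 1/RR.
PN = (5.81 − 1) / 5.81 = 4.81 / 5.81 ≈ 0.8279

PN ≈ 0.828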